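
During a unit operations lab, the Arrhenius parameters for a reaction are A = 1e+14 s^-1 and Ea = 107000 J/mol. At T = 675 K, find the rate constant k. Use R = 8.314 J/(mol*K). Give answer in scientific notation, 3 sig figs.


k = A * exp(-Ea/(R*T))
k = 1e+14 * exp(-107000 / (8.314 * 675))
k = 1e+14 * exp(-19.066456)
k = 5.24e+05


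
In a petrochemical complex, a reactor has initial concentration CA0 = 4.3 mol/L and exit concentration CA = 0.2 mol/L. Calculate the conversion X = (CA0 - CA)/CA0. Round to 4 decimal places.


X = (CA0 - CA) / CA0
X = (4.3 - 0.2) / 4.3
X = 4.1 / 4.3
X = 0.9535


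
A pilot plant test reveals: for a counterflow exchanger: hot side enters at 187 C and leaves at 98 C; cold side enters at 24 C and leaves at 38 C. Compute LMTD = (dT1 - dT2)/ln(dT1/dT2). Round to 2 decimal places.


dT1 = Th_in - Tc_out = 187 - 38 = 149
dT2 = Th_out - Tc_in = 98 - 24 = 74
LMTD = (dT1 - dT2) / ln(dT1/dT2)
LMTD = (149 - 74) / ln(149/74)
LMTD = 107.16 K


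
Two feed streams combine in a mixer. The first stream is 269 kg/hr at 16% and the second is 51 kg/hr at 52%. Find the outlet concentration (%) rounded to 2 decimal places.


Mass balance on solute: F1*x1 + F2*x2 = F3*x3
F3 = F1 + F2 = 269 + 51 = 320 kg/hr
x3 = (F1*x1 + F2*x2)/F3
x3 = (269*0.16 + 51*0.52) / 320
x3 = 21.74%


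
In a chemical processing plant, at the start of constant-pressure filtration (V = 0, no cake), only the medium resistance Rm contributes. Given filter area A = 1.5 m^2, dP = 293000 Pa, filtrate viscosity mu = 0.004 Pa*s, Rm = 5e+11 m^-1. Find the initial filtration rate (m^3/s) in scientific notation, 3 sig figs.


rate = A * dP / (mu * Rm)
rate = 1.5 * 293000 / (0.004 * 5e+11)
rate = 439500.0 / 2.000e+09
rate = 2.20e-04 m^3/s


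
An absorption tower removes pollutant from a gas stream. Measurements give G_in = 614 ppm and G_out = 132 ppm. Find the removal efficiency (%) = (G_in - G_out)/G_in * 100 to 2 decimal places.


Efficiency = (G_in - G_out) / G_in * 100%
Efficiency = (614 - 132) / 614 * 100
Efficiency = 482 / 614 * 100
Efficiency = 78.50%


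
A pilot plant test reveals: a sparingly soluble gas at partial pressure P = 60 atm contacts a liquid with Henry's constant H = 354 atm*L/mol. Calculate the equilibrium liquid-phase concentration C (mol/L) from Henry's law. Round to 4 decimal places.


C = P / H
C = 60 / 354
C = 0.1695 mol/L


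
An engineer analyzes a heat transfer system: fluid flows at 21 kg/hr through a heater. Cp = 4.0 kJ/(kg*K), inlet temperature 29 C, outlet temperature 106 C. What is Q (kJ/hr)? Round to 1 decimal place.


Q = m_dot * Cp * (T2 - T1)
Q = 21 * 4.0 * (106 - 29)
Q = 21 * 4.0 * 77
Q = 6468.0 kJ/hr


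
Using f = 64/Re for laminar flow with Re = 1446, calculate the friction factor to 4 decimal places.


f = 64 / Re
f = 64 / 1446
f = 0.0443


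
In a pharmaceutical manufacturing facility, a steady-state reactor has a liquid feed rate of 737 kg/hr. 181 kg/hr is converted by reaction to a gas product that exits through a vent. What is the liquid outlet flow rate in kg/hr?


Steady-state mass balance on the main outlet: F_out = F_in - F_removed
F_out = 737 - 181
F_out = 556 kg/hr


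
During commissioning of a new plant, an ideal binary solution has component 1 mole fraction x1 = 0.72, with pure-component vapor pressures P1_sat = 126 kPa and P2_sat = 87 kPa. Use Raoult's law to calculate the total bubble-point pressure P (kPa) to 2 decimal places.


P = x1*P1_sat + x2*P2_sat
x2 = 1 - x1 = 1 - 0.72 = 0.28
P = 0.72*126 + 0.28*87
P = 90.72 + 24.36
P = 115.08 kPa


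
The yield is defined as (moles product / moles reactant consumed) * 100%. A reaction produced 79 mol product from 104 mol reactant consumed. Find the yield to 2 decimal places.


Yield = (moles product / moles consumed) * 100%
Yield = (79 / 104) * 100
Yield = 0.7596 * 100
Yield = 75.96%


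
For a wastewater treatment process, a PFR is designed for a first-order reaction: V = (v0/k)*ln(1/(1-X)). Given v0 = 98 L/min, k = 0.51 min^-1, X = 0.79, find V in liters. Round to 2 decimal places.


V = (v0/k) * ln(1/(1-X))
V = (98/0.51) * ln(1/(1-0.79))
V = 192.156863 * ln(4.761905)
V = 192.156863 * 1.560648
V = 299.89 L


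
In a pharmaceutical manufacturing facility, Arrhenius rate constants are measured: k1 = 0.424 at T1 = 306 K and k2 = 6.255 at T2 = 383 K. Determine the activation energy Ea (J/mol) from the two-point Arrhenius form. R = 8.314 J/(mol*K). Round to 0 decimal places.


Ea = R * ln(k2/k1) / (1/T1 - 1/T2)
ln(k2/k1) = ln(6.255/0.424) = 2.691403
1/T1 - 1/T2 = 1/306 - 1/383 = 0.000657007799
Ea = 8.314 * 2.691403 / 0.000657007799
Ea = 34058 J/mol


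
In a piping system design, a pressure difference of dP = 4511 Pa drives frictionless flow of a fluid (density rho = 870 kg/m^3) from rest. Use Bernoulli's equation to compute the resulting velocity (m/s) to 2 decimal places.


v = sqrt(2*dP/rho)
v = sqrt(2*4511/870)
v = sqrt(10.370115)
v = 3.22 m/s


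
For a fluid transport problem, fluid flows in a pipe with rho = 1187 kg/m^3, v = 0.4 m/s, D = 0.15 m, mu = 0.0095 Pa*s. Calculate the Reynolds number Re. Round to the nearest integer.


Re = rho * v * D / mu
Re = 1187 * 0.4 * 0.15 / 0.0095
Re = 71.22 / 0.0095
Re = 7497


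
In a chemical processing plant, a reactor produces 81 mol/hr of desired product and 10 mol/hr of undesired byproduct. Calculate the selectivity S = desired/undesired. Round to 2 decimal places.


S = desired product rate / undesired product rate
S = 81 / 10
S = 8.10


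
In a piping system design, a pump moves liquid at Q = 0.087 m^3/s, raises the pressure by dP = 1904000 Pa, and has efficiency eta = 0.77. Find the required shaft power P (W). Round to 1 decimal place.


P = Q * dP / eta
P = 0.087 * 1904000 / 0.77
P = 165648.0 / 0.77
P = 215127.3 W


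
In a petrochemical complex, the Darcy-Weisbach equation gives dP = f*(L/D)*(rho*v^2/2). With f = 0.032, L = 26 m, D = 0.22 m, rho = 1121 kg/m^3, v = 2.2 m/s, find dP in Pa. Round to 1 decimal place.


dP = f * (L/D) * (rho*v^2/2)
dP = 0.032 * (26/0.22) * (1121*2.2^2/2)
L/D = 118.18181818
rho*v^2/2 = 1121*4.84/2 = 2712.82
dP = 0.032 * 118.18181818 * 2712.82
dP = 10259.4 Pa


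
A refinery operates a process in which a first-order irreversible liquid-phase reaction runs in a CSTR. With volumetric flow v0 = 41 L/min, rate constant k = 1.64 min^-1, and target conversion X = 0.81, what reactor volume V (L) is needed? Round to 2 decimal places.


V = v0 * X / (k * (1 - X))
V = 41 * 0.81 / (1.64 * (1 - 0.81))
V = 33.21 / (1.64 * 0.19)
V = 33.21 / 0.3116
V = 106.58 L


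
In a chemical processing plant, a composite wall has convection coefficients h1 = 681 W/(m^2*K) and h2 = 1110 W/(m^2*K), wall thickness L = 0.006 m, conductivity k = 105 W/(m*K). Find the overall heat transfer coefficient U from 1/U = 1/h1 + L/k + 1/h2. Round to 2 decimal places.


1/U = 1/h1 + L/k + 1/h2
1/U = 1/681 + 0.006/105 + 1/1110
1/U = 0.0014684288 + 5.71429e-05 + 0.0009009009
1/U = 0.0024264726
U = 412.12 W/(m^2*K)


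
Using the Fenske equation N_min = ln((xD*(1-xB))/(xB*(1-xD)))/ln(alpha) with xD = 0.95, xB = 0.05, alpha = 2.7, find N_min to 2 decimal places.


N_min = ln((xD*(1-xB))/(xB*(1-xD))) / ln(alpha)
Numerator inside ln: 0.9025 / 0.0025 = 361.0
ln(361.0) = 5.888878
ln(alpha) = ln(2.7) = 0.993252
N_min = 5.888878 / 0.993252 = 5.93


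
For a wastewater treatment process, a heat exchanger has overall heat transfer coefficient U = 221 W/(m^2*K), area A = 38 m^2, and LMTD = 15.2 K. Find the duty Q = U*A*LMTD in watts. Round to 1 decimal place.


Q = U * A * LMTD
Q = 221 * 38 * 15.2
Q = 127649.6 W


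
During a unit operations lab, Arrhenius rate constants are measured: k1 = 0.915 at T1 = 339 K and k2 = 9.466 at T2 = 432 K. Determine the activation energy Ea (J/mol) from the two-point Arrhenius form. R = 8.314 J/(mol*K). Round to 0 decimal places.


Ea = R * ln(k2/k1) / (1/T1 - 1/T2)
ln(k2/k1) = ln(9.466/0.915) = 2.3365376
1/T1 - 1/T2 = 1/339 - 1/432 = 0.000635037693
Ea = 8.314 * 2.3365376 / 0.000635037693
Ea = 30590 J/mol


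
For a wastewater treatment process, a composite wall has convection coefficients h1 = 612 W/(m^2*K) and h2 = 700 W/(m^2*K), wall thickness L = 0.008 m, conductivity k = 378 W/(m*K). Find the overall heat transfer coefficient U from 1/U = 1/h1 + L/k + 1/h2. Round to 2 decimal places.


1/U = 1/h1 + L/k + 1/h2
1/U = 1/612 + 0.008/378 + 1/700
1/U = 0.0016339869 + 2.1164e-05 + 0.0014285714
1/U = 0.0030837223
U = 324.28 W/(m^2*K)


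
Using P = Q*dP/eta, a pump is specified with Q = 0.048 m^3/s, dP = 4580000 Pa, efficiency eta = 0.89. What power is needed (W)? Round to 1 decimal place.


P = Q * dP / eta
P = 0.048 * 4580000 / 0.89
P = 219840.0 / 0.89
P = 247011.2 W


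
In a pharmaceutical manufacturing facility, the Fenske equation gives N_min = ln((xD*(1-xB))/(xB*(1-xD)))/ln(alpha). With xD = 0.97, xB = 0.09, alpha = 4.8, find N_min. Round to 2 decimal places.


N_min = ln((xD*(1-xB))/(xB*(1-xD))) / ln(alpha)
Numerator inside ln: 0.8827 / 0.0027 = 326.925926
ln(326.925926) = 5.789734
ln(alpha) = ln(4.8) = 1.568616
N_min = 5.789734 / 1.568616 = 3.69


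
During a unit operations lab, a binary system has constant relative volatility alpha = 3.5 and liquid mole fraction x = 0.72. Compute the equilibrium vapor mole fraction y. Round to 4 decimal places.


y = alpha*x / (1 + (alpha-1)*x)
y = 3.5*0.72 / (1 + (3.5-1)*0.72)
y = 2.52 / (1 + 1.8)
y = 2.52 / 2.8
y = 0.9000


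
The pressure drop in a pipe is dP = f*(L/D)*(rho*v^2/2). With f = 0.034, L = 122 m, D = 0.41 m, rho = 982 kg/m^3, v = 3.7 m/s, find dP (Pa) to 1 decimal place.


dP = f * (L/D) * (rho*v^2/2)
dP = 0.034 * (122/0.41) * (982*3.7^2/2)
L/D = 297.56097561
rho*v^2/2 = 982*13.69/2 = 6721.79
dP = 0.034 * 297.56097561 * 6721.79
dP = 68004.8 Pa


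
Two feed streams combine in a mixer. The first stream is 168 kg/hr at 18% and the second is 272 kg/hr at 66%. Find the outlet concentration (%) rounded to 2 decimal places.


Mass balance on solute: F1*x1 + F2*x2 = F3*x3
F3 = F1 + F2 = 168 + 272 = 440 kg/hr
x3 = (F1*x1 + F2*x2)/F3
x3 = (168*0.18 + 272*0.66) / 440
x3 = 47.67%


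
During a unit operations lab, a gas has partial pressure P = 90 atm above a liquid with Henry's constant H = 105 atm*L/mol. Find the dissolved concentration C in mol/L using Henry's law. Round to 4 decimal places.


C = P / H
C = 90 / 105
C = 0.8571 mol/L


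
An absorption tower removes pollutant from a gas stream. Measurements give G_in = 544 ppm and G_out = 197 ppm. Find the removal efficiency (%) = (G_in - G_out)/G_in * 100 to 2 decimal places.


Efficiency = (G_in - G_out) / G_in * 100%
Efficiency = (544 - 197) / 544 * 100
Efficiency = 347 / 544 * 100
Efficiency = 63.79%


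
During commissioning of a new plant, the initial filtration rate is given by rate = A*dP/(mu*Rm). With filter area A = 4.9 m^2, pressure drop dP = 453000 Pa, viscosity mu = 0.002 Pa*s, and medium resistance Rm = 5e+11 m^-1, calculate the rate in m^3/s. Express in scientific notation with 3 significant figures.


rate = A * dP / (mu * Rm)
rate = 4.9 * 453000 / (0.002 * 5e+11)
rate = 2219700.0 / 1.000e+09
rate = 2.22e-03 m^3/s


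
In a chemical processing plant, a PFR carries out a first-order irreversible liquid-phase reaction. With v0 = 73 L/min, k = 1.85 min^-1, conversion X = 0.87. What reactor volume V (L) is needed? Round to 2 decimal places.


V = (v0/k) * ln(1/(1-X))
V = (73/1.85) * ln(1/(1-0.87))
V = 39.459459 * ln(7.692308)
V = 39.459459 * 2.040221
V = 80.51 L


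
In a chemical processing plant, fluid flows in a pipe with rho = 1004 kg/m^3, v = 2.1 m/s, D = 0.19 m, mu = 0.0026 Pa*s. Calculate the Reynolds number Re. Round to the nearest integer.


Re = rho * v * D / mu
Re = 1004 * 2.1 * 0.19 / 0.0026
Re = 400.596 / 0.0026
Re = 154075


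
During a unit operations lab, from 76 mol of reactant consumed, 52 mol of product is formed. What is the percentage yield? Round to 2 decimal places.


Yield = (moles product / moles consumed) * 100%
Yield = (52 / 76) * 100
Yield = 0.6842 * 100
Yield = 68.42%


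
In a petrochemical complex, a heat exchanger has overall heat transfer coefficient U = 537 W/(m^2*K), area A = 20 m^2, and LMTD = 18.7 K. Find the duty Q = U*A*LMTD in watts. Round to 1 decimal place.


Q = U * A * LMTD
Q = 537 * 20 * 18.7
Q = 200838.0 W


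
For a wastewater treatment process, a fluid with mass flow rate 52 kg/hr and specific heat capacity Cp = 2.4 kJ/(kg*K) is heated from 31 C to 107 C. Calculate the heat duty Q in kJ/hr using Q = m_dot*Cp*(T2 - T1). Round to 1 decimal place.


Q = m_dot * Cp * (T2 - T1)
Q = 52 * 2.4 * (107 - 31)
Q = 52 * 2.4 * 76
Q = 9484.8 kJ/hr


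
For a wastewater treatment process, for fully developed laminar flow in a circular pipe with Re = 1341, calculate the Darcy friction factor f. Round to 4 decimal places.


f = 64 / Re
f = 64 / 1341
f = 0.0477


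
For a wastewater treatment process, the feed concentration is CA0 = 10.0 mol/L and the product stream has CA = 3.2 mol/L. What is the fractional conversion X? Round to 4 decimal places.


X = (CA0 - CA) / CA0
X = (10.0 - 3.2) / 10.0
X = 6.8 / 10.0
X = 0.6800


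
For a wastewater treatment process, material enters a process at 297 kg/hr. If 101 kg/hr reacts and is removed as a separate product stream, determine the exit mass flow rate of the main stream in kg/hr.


Steady-state mass balance on the main outlet: F_out = F_in - F_removed
F_out = 297 - 101
F_out = 196 kg/hr


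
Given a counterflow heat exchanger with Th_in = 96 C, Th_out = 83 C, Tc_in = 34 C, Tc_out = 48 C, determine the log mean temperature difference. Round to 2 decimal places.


dT1 = Th_in - Tc_out = 96 - 48 = 48
dT2 = Th_out - Tc_in = 83 - 34 = 49
LMTD = (dT1 - dT2) / ln(dT1/dT2)
LMTD = (48 - 49) / ln(48/49)
LMTD = 48.50 K


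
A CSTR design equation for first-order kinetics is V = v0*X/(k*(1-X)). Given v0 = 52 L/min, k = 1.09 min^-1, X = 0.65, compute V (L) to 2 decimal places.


V = v0 * X / (k * (1 - X))
V = 52 * 0.65 / (1.09 * (1 - 0.65))
V = 33.8 / (1.09 * 0.35)
V = 33.8 / 0.3815
V = 88.60 L


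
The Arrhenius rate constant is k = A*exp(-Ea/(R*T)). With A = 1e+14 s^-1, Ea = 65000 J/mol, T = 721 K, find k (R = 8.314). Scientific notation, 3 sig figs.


k = A * exp(-Ea/(R*T))
k = 1e+14 * exp(-65000 / (8.314 * 721))
k = 1e+14 * exp(-10.843465)
k = 1.95e+09


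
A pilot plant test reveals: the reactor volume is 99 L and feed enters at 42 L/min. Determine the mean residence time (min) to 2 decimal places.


tau = V / v0
tau = 99 / 42
tau = 2.36 min


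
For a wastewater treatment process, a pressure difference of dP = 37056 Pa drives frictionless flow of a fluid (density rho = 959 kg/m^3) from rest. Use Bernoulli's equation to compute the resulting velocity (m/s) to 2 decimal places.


v = sqrt(2*dP/rho)
v = sqrt(2*37056/959)
v = sqrt(77.280501)
v = 8.79 m/s


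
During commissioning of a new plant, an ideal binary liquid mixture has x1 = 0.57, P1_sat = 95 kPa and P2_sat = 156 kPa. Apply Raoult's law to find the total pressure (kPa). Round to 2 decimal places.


P = x1*P1_sat + x2*P2_sat
x2 = 1 - x1 = 1 - 0.57 = 0.43
P = 0.57*95 + 0.43*156
P = 54.15 + 67.08
P = 121.23 kPa


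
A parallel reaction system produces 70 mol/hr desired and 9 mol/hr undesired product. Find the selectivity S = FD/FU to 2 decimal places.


S = desired product rate / undesired product rate
S = 70 / 9
S = 7.78


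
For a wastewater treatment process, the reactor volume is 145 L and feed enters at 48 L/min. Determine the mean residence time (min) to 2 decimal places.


tau = V / v0
tau = 145 / 48
tau = 3.02 min


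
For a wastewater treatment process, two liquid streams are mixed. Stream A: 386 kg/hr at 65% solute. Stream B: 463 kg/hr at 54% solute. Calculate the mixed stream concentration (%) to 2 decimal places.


Mass balance on solute: F1*x1 + F2*x2 = F3*x3
F3 = F1 + F2 = 386 + 463 = 849 kg/hr
x3 = (F1*x1 + F2*x2)/F3
x3 = (386*0.65 + 463*0.54) / 849
x3 = 59.00%


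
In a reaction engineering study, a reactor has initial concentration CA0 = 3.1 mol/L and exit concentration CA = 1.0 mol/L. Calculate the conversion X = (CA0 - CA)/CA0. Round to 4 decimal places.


X = (CA0 - CA) / CA0
X = (3.1 - 1.0) / 3.1
X = 2.1 / 3.1
X = 0.6774


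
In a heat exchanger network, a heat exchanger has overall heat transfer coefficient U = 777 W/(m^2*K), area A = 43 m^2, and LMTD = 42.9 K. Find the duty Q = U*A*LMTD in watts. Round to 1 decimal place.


Q = U * A * LMTD
Q = 777 * 43 * 42.9
Q = 1433331.9 W


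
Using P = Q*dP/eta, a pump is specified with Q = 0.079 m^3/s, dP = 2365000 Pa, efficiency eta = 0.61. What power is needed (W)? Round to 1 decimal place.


P = Q * dP / eta
P = 0.079 * 2365000 / 0.61
P = 186835.0 / 0.61
P = 306286.9 W


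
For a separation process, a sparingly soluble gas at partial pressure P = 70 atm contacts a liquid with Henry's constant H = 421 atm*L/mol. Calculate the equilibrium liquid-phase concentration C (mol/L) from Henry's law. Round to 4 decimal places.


C = P / H
C = 70 / 421
C = 0.1663 mol/L


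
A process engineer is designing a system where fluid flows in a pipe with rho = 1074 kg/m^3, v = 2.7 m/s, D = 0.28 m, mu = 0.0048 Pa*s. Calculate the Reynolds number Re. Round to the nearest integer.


Re = rho * v * D / mu
Re = 1074 * 2.7 * 0.28 / 0.0048
Re = 811.944 / 0.0048
Re = 169155


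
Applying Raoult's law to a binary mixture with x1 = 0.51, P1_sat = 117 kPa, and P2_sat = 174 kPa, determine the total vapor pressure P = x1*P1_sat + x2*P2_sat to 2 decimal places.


P = x1*P1_sat + x2*P2_sat
x2 = 1 - x1 = 1 - 0.51 = 0.49
P = 0.51*117 + 0.49*174
P = 59.67 + 85.26
P = 144.93 kPa


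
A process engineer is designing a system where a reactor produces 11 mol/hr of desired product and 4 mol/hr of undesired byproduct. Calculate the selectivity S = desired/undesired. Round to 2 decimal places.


S = desired product rate / undesired product rate
S = 11 / 4
S = 2.75


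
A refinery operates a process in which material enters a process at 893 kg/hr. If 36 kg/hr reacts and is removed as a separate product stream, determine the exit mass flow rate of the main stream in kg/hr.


Steady-state mass balance on the main outlet: F_out = F_in - F_removed
F_out = 893 - 36
F_out = 857 kg/hr


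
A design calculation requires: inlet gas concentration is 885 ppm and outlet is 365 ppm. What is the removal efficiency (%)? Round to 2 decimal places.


Efficiency = (G_in - G_out) / G_in * 100%
Efficiency = (885 - 365) / 885 * 100
Efficiency = 520 / 885 * 100
Efficiency = 58.76%


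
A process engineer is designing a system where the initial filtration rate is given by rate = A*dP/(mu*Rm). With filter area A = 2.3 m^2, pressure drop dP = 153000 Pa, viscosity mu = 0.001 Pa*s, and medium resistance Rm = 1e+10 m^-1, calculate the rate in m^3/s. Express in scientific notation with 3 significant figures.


rate = A * dP / (mu * Rm)
rate = 2.3 * 153000 / (0.001 * 1e+10)
rate = 351900.0 / 1.000e+07
rate = 3.52e-02 m^3/s


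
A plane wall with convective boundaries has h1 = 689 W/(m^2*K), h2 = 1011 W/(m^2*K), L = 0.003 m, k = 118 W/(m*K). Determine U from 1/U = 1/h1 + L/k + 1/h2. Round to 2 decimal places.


1/U = 1/h1 + L/k + 1/h2
1/U = 1/689 + 0.003/118 + 1/1011
1/U = 0.0014513788 + 2.54237e-05 + 0.0009891197
1/U = 0.0024659222
U = 405.53 W/(m^2*K)


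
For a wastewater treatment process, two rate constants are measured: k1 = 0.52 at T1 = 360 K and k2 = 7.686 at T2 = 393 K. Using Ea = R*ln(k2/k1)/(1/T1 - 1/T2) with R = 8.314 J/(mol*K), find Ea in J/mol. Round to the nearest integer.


Ea = R * ln(k2/k1) / (1/T1 - 1/T2)
ln(k2/k1) = ln(7.686/0.52) = 2.693327
1/T1 - 1/T2 = 1/360 - 1/393 = 0.000233248516
Ea = 8.314 * 2.693327 / 0.000233248516
Ea = 96002 J/mol


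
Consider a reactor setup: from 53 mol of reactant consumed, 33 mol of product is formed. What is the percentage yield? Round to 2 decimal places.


Yield = (moles product / moles consumed) * 100%
Yield = (33 / 53) * 100
Yield = 0.6226 * 100
Yield = 62.26%


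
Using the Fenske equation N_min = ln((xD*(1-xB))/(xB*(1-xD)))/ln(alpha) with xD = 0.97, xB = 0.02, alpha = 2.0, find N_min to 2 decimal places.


N_min = ln((xD*(1-xB))/(xB*(1-xD))) / ln(alpha)
Numerator inside ln: 0.9506 / 0.0006 = 1584.333333
ln(1584.333333) = 7.367919
ln(alpha) = ln(2.0) = 0.693147
N_min = 7.367919 / 0.693147 = 10.63


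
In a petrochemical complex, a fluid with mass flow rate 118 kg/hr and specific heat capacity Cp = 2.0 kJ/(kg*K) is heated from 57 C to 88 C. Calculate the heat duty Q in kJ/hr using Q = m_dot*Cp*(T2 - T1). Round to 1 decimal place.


Q = m_dot * Cp * (T2 - T1)
Q = 118 * 2.0 * (88 - 57)
Q = 118 * 2.0 * 31
Q = 7316.0 kJ/hr


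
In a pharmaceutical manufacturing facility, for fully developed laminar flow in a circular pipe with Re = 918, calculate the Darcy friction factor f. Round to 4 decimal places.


f = 64 / Re
f = 64 / 918
f = 0.0697


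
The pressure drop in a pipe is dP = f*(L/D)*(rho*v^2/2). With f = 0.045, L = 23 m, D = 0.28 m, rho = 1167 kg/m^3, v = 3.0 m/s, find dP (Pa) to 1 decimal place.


dP = f * (L/D) * (rho*v^2/2)
dP = 0.045 * (23/0.28) * (1167*3.0^2/2)
L/D = 82.14285714
rho*v^2/2 = 1167*9.0/2 = 5251.5
dP = 0.045 * 82.14285714 * 5251.5
dP = 19411.8 Pa


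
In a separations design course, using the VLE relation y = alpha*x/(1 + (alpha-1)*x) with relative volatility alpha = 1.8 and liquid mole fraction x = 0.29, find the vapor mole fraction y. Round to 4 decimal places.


y = alpha*x / (1 + (alpha-1)*x)
y = 1.8*0.29 / (1 + (1.8-1)*0.29)
y = 0.522 / (1 + 0.232)
y = 0.522 / 1.232
y = 0.4237


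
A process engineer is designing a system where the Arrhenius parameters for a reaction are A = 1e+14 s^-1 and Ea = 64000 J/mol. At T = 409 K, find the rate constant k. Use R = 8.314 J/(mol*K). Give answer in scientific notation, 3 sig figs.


k = A * exp(-Ea/(R*T))
k = 1e+14 * exp(-64000 / (8.314 * 409))
k = 1e+14 * exp(-18.821171)
k = 6.70e+05


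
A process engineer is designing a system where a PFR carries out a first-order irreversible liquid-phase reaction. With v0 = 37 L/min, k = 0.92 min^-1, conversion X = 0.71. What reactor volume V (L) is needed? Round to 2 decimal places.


V = (v0/k) * ln(1/(1-X))
V = (37/0.92) * ln(1/(1-0.71))
V = 40.217391 * ln(3.448276)
V = 40.217391 * 1.237874
V = 49.78 L


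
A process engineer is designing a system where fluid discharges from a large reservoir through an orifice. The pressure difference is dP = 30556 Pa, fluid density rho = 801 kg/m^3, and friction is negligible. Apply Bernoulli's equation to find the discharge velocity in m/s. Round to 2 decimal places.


v = sqrt(2*dP/rho)
v = sqrt(2*30556/801)
v = sqrt(76.294632)
v = 8.73 m/s


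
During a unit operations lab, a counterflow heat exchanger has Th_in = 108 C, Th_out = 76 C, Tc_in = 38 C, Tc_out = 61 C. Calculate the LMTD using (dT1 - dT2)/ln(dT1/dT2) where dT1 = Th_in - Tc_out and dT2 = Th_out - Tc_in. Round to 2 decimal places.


dT1 = Th_in - Tc_out = 108 - 61 = 47
dT2 = Th_out - Tc_in = 76 - 38 = 38
LMTD = (dT1 - dT2) / ln(dT1/dT2)
LMTD = (47 - 38) / ln(47/38)
LMTD = 42.34 K


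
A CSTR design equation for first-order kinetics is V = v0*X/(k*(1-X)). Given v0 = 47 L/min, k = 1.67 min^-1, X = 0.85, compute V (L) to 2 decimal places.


V = v0 * X / (k * (1 - X))
V = 47 * 0.85 / (1.67 * (1 - 0.85))
V = 39.95 / (1.67 * 0.15)
V = 39.95 / 0.2505
V = 159.48 L


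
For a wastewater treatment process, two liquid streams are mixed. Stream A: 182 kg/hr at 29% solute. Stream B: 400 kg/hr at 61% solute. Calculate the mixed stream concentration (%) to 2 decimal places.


Mass balance on solute: F1*x1 + F2*x2 = F3*x3
F3 = F1 + F2 = 182 + 400 = 582 kg/hr
x3 = (F1*x1 + F2*x2)/F3
x3 = (182*0.29 + 400*0.61) / 582
x3 = 50.99%


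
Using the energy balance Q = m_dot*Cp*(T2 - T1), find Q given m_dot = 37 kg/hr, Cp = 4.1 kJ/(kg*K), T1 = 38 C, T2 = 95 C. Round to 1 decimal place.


Q = m_dot * Cp * (T2 - T1)
Q = 37 * 4.1 * (95 - 38)
Q = 37 * 4.1 * 57
Q = 8646.9 kJ/hr


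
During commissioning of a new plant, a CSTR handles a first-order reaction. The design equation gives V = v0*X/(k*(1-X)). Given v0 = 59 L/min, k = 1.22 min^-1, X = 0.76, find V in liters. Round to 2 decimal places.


V = v0 * X / (k * (1 - X))
V = 59 * 0.76 / (1.22 * (1 - 0.76))
V = 44.84 / (1.22 * 0.24)
V = 44.84 / 0.2928
V = 153.14 L


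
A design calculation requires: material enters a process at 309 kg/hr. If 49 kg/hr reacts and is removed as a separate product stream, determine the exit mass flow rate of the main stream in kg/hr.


Steady-state mass balance on the main outlet: F_out = F_in - F_removed
F_out = 309 - 49
F_out = 260 kg/hr


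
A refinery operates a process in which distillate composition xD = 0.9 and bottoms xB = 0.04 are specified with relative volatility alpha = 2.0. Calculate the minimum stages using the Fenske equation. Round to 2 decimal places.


N_min = ln((xD*(1-xB))/(xB*(1-xD))) / ln(alpha)
Numerator inside ln: 0.864 / 0.004 = 216.0
ln(216.0) = 5.375278
ln(alpha) = ln(2.0) = 0.693147
N_min = 5.375278 / 0.693147 = 7.75


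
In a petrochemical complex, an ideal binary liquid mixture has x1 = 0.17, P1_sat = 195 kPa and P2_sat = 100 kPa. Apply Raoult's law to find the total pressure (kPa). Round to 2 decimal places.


P = x1*P1_sat + x2*P2_sat
x2 = 1 - x1 = 1 - 0.17 = 0.83
P = 0.17*195 + 0.83*100
P = 33.15 + 83.0
P = 116.15 kPa


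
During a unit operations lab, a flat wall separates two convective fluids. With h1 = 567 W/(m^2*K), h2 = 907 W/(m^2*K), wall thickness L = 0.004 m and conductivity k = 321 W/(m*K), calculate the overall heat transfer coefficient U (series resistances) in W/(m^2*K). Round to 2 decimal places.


1/U = 1/h1 + L/k + 1/h2
1/U = 1/567 + 0.004/321 + 1/907
1/U = 0.0017636684 + 1.24611e-05 + 0.0011025358
1/U = 0.0028786653
U = 347.38 W/(m^2*K)


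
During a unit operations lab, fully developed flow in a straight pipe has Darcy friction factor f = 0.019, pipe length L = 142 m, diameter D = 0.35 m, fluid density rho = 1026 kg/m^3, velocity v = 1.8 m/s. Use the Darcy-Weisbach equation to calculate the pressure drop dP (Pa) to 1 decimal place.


dP = f * (L/D) * (rho*v^2/2)
dP = 0.019 * (142/0.35) * (1026*1.8^2/2)
L/D = 405.71428571
rho*v^2/2 = 1026*3.24/2 = 1662.12
dP = 0.019 * 405.71428571 * 1662.12
dP = 12812.6 Pa


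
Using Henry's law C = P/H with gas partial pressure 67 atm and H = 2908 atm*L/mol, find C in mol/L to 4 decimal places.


C = P / H
C = 67 / 2908
C = 0.0230 mol/L


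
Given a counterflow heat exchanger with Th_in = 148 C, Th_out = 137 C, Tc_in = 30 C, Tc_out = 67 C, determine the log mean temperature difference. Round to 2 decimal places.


dT1 = Th_in - Tc_out = 148 - 67 = 81
dT2 = Th_out - Tc_in = 137 - 30 = 107
LMTD = (dT1 - dT2) / ln(dT1/dT2)
LMTD = (81 - 107) / ln(81/107)
LMTD = 93.40 K


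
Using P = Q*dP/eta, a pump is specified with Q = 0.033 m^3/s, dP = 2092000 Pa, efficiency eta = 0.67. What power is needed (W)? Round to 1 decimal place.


P = Q * dP / eta
P = 0.033 * 2092000 / 0.67
P = 69036.0 / 0.67
P = 103038.8 W


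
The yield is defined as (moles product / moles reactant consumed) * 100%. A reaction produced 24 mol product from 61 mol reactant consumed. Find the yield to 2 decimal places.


Yield = (moles product / moles consumed) * 100%
Yield = (24 / 61) * 100
Yield = 0.3934 * 100
Yield = 39.34%


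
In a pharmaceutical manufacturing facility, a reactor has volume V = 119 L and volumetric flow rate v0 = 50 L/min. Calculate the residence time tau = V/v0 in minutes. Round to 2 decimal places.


tau = V / v0
tau = 119 / 50
tau = 2.38 min


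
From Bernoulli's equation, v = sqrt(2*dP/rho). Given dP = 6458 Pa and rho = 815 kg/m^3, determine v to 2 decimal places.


v = sqrt(2*dP/rho)
v = sqrt(2*6458/815)
v = sqrt(15.847853)
v = 3.98 m/s


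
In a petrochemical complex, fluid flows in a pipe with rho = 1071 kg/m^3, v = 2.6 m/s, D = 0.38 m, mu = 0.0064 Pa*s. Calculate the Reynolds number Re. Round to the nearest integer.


Re = rho * v * D / mu
Re = 1071 * 2.6 * 0.38 / 0.0064
Re = 1058.148 / 0.0064
Re = 165336


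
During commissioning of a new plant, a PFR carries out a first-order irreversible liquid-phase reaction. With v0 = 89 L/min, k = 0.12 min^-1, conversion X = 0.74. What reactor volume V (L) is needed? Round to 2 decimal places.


V = (v0/k) * ln(1/(1-X))
V = (89/0.12) * ln(1/(1-0.74))
V = 741.666667 * ln(3.846154)
V = 741.666667 * 1.347074
V = 999.08 L


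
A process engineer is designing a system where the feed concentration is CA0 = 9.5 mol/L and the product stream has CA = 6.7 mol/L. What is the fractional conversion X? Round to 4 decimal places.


X = (CA0 - CA) / CA0
X = (9.5 - 6.7) / 9.5
X = 2.8 / 9.5
X = 0.2947


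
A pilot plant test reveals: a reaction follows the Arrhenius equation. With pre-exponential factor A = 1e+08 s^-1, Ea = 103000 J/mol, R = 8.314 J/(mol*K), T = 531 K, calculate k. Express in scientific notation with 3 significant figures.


k = A * exp(-Ea/(R*T))
k = 1e+08 * exp(-103000 / (8.314 * 531))
k = 1e+08 * exp(-23.330964)
k = 7.37e-03


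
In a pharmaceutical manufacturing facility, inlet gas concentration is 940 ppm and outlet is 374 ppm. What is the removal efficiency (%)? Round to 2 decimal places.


Efficiency = (G_in - G_out) / G_in * 100%
Efficiency = (940 - 374) / 940 * 100
Efficiency = 566 / 940 * 100
Efficiency = 60.21%


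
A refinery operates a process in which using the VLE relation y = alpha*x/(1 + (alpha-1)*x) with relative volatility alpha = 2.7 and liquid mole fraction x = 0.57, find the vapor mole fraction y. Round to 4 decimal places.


y = alpha*x / (1 + (alpha-1)*x)
y = 2.7*0.57 / (1 + (2.7-1)*0.57)
y = 1.539 / (1 + 0.969)
y = 1.539 / 1.969
y = 0.7816


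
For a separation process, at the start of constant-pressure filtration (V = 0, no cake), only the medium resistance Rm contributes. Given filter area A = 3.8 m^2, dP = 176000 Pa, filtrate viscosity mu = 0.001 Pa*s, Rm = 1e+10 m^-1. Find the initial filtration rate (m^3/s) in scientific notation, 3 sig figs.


rate = A * dP / (mu * Rm)
rate = 3.8 * 176000 / (0.001 * 1e+10)
rate = 668800.0 / 1.000e+07
rate = 6.69e-02 m^3/s


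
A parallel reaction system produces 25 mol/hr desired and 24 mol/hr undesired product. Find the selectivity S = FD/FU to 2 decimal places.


S = desired product rate / undesired product rate
S = 25 / 24
S = 1.04


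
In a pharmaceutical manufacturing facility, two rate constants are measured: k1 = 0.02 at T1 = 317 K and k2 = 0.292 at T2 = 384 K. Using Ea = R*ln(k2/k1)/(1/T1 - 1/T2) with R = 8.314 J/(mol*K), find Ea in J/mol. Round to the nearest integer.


Ea = R * ln(k2/k1) / (1/T1 - 1/T2)
ln(k2/k1) = ln(0.292/0.02) = 2.6810215
1/T1 - 1/T2 = 1/317 - 1/384 = 0.000550407466
Ea = 8.314 * 2.6810215 / 0.000550407466
Ea = 40497 J/mol


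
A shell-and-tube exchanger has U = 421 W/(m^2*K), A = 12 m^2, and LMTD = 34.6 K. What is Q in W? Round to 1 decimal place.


Q = U * A * LMTD
Q = 421 * 12 * 34.6
Q = 174799.2 W


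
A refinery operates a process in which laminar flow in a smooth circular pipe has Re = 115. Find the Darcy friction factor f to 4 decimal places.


f = 64 / Re
f = 64 / 115
f = 0.5565


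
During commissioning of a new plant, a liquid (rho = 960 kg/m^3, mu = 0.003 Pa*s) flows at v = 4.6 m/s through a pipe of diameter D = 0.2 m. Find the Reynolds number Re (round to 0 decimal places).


Re = rho * v * D / mu
Re = 960 * 4.6 * 0.2 / 0.003
Re = 883.2 / 0.003
Re = 294400


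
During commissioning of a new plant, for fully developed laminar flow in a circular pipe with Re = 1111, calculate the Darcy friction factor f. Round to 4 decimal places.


f = 64 / Re
f = 64 / 1111
f = 0.0576


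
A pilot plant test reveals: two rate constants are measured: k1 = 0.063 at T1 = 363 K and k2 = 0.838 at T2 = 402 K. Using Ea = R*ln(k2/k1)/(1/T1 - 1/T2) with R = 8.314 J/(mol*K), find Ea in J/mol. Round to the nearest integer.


Ea = R * ln(k2/k1) / (1/T1 - 1/T2)
ln(k2/k1) = ln(0.838/0.063) = 2.5878834
1/T1 - 1/T2 = 1/363 - 1/402 = 0.000267258748
Ea = 8.314 * 2.5878834 / 0.000267258748
Ea = 80505 J/mol


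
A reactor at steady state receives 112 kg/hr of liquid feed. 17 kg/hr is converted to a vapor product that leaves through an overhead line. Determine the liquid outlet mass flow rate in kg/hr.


Steady-state mass balance on the main outlet: F_out = F_in - F_removed
F_out = 112 - 17
F_out = 95 kg/hr


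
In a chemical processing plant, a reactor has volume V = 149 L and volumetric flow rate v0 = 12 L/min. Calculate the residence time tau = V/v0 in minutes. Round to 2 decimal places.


tau = V / v0
tau = 149 / 12
tau = 12.42 min


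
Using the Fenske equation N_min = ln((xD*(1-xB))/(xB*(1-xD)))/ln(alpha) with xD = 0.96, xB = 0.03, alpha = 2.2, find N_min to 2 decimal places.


N_min = ln((xD*(1-xB))/(xB*(1-xD))) / ln(alpha)
Numerator inside ln: 0.9312 / 0.0012 = 776.0
ln(776.0) = 6.654153
ln(alpha) = ln(2.2) = 0.788457
N_min = 6.654153 / 0.788457 = 8.44


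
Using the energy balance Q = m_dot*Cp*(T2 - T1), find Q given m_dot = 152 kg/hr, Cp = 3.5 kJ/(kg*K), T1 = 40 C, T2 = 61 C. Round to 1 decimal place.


Q = m_dot * Cp * (T2 - T1)
Q = 152 * 3.5 * (61 - 40)
Q = 152 * 3.5 * 21
Q = 11172.0 kJ/hr


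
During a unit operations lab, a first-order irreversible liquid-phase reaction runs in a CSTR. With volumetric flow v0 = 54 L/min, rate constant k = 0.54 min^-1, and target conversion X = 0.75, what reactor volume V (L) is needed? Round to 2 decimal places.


V = v0 * X / (k * (1 - X))
V = 54 * 0.75 / (0.54 * (1 - 0.75))
V = 40.5 / (0.54 * 0.25)
V = 40.5 / 0.135
V = 300.00 L


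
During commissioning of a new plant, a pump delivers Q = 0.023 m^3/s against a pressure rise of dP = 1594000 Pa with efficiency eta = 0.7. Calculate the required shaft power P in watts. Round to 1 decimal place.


P = Q * dP / eta
P = 0.023 * 1594000 / 0.7
P = 36662.0 / 0.7
P = 52374.3 W


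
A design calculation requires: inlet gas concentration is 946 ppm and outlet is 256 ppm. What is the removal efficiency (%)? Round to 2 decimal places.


Efficiency = (G_in - G_out) / G_in * 100%
Efficiency = (946 - 256) / 946 * 100
Efficiency = 690 / 946 * 100
Efficiency = 72.94%


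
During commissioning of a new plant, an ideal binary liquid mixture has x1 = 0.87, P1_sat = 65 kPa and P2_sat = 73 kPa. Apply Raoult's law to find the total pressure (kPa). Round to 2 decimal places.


P = x1*P1_sat + x2*P2_sat
x2 = 1 - x1 = 1 - 0.87 = 0.13
P = 0.87*65 + 0.13*73
P = 56.55 + 9.49
P = 66.04 kPa


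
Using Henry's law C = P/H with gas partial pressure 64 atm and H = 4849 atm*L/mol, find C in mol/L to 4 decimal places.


C = P / H
C = 64 / 4849
C = 0.0132 mol/L


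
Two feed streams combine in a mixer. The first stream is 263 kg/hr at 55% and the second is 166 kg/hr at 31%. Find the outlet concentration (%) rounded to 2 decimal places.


Mass balance on solute: F1*x1 + F2*x2 = F3*x3
F3 = F1 + F2 = 263 + 166 = 429 kg/hr
x3 = (F1*x1 + F2*x2)/F3
x3 = (263*0.55 + 166*0.31) / 429
x3 = 45.71%


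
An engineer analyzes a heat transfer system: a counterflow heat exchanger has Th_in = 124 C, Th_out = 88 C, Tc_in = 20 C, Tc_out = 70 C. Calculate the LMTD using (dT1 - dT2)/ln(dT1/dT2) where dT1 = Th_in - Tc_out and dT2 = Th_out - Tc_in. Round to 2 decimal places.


dT1 = Th_in - Tc_out = 124 - 70 = 54
dT2 = Th_out - Tc_in = 88 - 20 = 68
LMTD = (dT1 - dT2) / ln(dT1/dT2)
LMTD = (54 - 68) / ln(54/68)
LMTD = 60.73 K


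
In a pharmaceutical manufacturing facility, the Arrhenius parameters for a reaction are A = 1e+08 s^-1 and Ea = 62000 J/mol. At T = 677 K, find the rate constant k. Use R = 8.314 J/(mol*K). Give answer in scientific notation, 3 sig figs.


k = A * exp(-Ea/(R*T))
k = 1e+08 * exp(-62000 / (8.314 * 677))
k = 1e+08 * exp(-11.015216)
k = 1.64e+03


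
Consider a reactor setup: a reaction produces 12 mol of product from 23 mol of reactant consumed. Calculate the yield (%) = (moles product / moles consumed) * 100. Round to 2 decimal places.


Yield = (moles product / moles consumed) * 100%
Yield = (12 / 23) * 100
Yield = 0.5217 * 100
Yield = 52.17%


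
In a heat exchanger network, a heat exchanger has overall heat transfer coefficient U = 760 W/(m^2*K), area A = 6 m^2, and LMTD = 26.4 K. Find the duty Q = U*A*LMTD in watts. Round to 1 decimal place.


Q = U * A * LMTD
Q = 760 * 6 * 26.4
Q = 120384.0 W


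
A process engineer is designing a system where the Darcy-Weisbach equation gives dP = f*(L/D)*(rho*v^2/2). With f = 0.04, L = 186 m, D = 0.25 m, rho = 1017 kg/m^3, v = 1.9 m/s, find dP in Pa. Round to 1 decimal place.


dP = f * (L/D) * (rho*v^2/2)
dP = 0.04 * (186/0.25) * (1017*1.9^2/2)
L/D = 744.0
rho*v^2/2 = 1017*3.61/2 = 1835.685
dP = 0.04 * 744.0 * 1835.685
dP = 54630.0 Pa


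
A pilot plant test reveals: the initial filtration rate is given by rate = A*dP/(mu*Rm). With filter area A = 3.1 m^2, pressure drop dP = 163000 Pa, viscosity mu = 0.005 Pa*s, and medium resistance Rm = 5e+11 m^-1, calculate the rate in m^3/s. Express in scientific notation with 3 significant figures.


rate = A * dP / (mu * Rm)
rate = 3.1 * 163000 / (0.005 * 5e+11)
rate = 505300.0 / 2.500e+09
rate = 2.02e-04 m^3/s


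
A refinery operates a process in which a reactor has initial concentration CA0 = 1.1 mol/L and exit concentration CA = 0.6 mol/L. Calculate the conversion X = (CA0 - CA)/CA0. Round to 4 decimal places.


X = (CA0 - CA) / CA0
X = (1.1 - 0.6) / 1.1
X = 0.5 / 1.1
X = 0.4545


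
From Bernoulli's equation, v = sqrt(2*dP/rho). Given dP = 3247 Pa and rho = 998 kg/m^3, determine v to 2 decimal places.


v = sqrt(2*dP/rho)
v = sqrt(2*3247/998)
v = sqrt(6.507014)
v = 2.55 m/s


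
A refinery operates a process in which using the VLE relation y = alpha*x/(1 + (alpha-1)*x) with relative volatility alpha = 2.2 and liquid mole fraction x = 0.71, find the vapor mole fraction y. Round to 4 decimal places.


y = alpha*x / (1 + (alpha-1)*x)
y = 2.2*0.71 / (1 + (2.2-1)*0.71)
y = 1.562 / (1 + 0.852)
y = 1.562 / 1.852
y = 0.8434


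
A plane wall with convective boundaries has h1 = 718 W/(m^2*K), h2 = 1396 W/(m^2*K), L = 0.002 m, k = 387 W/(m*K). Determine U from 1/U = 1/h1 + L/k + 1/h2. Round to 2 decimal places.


1/U = 1/h1 + L/k + 1/h2
1/U = 1/718 + 0.002/387 + 1/1396
1/U = 0.0013927577 + 5.168e-06 + 0.0007163324
1/U = 0.0021142581
U = 472.98 W/(m^2*K)


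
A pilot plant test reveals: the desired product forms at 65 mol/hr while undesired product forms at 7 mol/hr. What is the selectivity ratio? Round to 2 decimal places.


S = desired product rate / undesired product rate
S = 65 / 7
S = 9.29


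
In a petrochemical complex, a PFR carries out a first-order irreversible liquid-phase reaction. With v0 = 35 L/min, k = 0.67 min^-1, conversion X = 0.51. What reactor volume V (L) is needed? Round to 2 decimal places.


V = (v0/k) * ln(1/(1-X))
V = (35/0.67) * ln(1/(1-0.51))
V = 52.238806 * ln(2.040816)
V = 52.238806 * 0.71335
V = 37.26 L


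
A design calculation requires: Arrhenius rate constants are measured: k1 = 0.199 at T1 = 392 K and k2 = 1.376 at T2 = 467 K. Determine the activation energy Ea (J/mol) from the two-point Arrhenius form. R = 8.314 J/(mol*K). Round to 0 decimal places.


Ea = R * ln(k2/k1) / (1/T1 - 1/T2)
ln(k2/k1) = ln(1.376/0.199) = 1.9336312
1/T1 - 1/T2 = 1/392 - 1/467 = 0.000409692785
Ea = 8.314 * 1.9336312 / 0.000409692785
Ea = 39240 J/mol


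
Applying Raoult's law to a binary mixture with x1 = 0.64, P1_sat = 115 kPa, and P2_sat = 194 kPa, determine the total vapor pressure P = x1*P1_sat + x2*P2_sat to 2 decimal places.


P = x1*P1_sat + x2*P2_sat
x2 = 1 - x1 = 1 - 0.64 = 0.36
P = 0.64*115 + 0.36*194
P = 73.6 + 69.84
P = 143.44 kPa
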